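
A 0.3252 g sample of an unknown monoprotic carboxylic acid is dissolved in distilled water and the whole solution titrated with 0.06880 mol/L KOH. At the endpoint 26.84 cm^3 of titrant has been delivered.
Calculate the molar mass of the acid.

176.1 g/mol

n(KOH) = 0.02684 L × 0.06880 mol/L = 1.847 × 10^-3 mol
n(HA) = 1.847 × 10^-3 mol (1:1 ratio)
M = m / n = 0.3252 g / 1.847 × 10^-3 mol = 176.1 g/mol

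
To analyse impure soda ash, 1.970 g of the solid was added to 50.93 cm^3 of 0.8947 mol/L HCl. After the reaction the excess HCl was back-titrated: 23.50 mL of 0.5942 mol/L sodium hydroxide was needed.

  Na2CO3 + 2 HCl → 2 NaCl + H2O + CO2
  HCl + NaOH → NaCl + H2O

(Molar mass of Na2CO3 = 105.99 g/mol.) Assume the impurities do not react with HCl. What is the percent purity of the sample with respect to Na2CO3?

85.02 %

n(HCl) added = 0.05093 × 0.8947 = 0.04557 mol
n(NaOH) used in back-titration = 0.02350 × 0.5942 = 0.01396 mol
n(HCl) left over = 0.01396 mol (1:1 ratio)
n(HCl) consumed by analyte = 0.04557 − 0.01396 = 0.03160 mol
From the 1:2 ratio, n(Na2CO3) = 1/2 × 0.03160 = 0.01580 mol
mass of Na2CO3 = 0.01580 × 105.99 = 1.675 g
% Na2CO3 = 1.675 / 1.970 × 100 = 85.02 %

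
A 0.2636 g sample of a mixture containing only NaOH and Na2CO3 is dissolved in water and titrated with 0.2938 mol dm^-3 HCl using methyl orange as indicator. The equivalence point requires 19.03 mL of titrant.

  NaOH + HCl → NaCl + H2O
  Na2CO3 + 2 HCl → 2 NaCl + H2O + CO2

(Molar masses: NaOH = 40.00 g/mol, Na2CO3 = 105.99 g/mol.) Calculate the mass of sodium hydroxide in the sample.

0.1006 g

n(HCl) = 0.01903 × 0.2938 = 5.591 × 10^-3 mol
Let x = n(NaOH), y = n(Na2CO3).
Titrant: 1x + 2y = 5.591 × 10^-3;  mass: 40.00x + 105.99y = 0.2636
Solving, x = 2.516 × 10^-3 mol, y = 1.537 × 10^-3 mol
mass of NaOH = 2.516 × 10^-3 × 40.00 = 0.1006 g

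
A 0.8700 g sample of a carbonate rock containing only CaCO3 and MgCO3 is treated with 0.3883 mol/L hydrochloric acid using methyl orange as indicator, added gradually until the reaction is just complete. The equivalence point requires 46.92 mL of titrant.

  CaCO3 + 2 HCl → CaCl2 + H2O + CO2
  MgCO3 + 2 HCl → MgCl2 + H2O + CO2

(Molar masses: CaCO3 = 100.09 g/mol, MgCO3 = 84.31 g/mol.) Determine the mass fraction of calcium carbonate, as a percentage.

74.35 %

n(HCl) = 0.04692 × 0.3883 = 0.01822 mol
Let x = n(CaCO3), y = n(MgCO3).
Titrant: 2x + 2y = 0.01822;  mass: 100.09x + 84.31y = 0.8700
Solving, x = 6.462 × 10^-3 mol, y = 2.647 × 10^-3 mol
mass of CaCO3 = 6.462 × 10^-3 × 100.09 = 0.6468 g
% CaCO3 = 0.6468 / 0.8700 × 100 = 74.35 %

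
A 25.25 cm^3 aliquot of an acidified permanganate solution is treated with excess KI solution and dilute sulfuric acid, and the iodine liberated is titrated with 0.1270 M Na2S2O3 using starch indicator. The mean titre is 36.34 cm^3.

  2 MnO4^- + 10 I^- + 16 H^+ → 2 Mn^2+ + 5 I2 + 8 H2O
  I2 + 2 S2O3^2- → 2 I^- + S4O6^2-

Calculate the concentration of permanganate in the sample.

0.03656 M

n(S2O3^2-) = 0.03634 × 0.1270 = 4.615 × 10^-3 mol
n(I2) = n(S2O3^2-)/2 = 2.308 × 10^-3 mol
From the 2:5 ratio, n(MnO4^-) in the aliquot = 2/5 × 2.308 × 10^-3 = 9.230 × 10^-4 mol
[MnO4^-] = 9.230 × 10^-4 / 0.02525 = 0.03656 mol/L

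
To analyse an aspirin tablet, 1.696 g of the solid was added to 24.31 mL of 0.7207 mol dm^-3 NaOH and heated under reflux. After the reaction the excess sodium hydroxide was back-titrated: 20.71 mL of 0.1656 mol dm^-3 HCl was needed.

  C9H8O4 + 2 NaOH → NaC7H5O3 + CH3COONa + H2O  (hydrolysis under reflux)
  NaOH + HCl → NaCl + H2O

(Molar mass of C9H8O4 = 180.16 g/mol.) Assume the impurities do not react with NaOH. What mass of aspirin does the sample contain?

1.269 g

n(NaOH) added = 0.02431 × 0.7207 = 0.01752 mol
n(HCl) used in back-titration = 0.02071 × 0.1656 = 3.430 × 10^-3 mol
n(NaOH) left over = 3.430 × 10^-3 mol (1:1 ratio)
n(NaOH) consumed by analyte = 0.01752 − 3.430 × 10^-3 = 0.01409 mol
From the 1:2 ratio, n(C9H8O4) = 1/2 × 0.01409 = 7.045 × 10^-3 mol
mass of C9H8O4 = 7.045 × 10^-3 × 180.16 = 1.269 g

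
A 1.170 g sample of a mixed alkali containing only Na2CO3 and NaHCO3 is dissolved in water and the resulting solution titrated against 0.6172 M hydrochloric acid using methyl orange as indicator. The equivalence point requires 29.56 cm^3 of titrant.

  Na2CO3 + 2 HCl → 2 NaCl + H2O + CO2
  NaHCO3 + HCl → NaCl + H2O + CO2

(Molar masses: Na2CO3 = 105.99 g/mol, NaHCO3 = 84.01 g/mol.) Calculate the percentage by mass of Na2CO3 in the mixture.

n(HCl) = 0.02956 × 0.6172 = 0.01824 mol
Let x = n(Na2CO3), y = n(NaHCO3).
Titrant: 2x + 1y = 0.01824;  mass: 105.99x + 84.01y = 1.170
Solving, x = 5.847 × 10^-3 mol, y = 6.550 × 10^-3 mol
mass of Na2CO3 = 5.847 × 10^-3 × 105.99 = 0.6198 g
% Na2CO3 = 0.6198 / 1.170 × 100 = 52.97 %

52.97 %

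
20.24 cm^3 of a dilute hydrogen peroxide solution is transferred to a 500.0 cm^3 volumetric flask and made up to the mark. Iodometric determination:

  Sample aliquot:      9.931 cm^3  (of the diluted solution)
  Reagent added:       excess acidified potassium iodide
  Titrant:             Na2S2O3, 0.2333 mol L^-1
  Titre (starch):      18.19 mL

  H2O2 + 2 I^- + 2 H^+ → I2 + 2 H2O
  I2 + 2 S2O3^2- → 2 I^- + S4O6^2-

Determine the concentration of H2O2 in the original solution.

n(S2O3^2-) = 0.01819 × 0.2333 = 4.244 × 10^-3 mol
n(I2) = n(S2O3^2-)/2 = 2.122 × 10^-3 mol
n(H2O2) in the aliquot = 2.122 × 10^-3 mol (1:1 ratio)
[H2O2]_dilute = 2.122 × 10^-3 / 0.009931 = 0.2137 mol/L
[H2O2]_original = 0.2137 × 500.0/20.24 = 5.278 mol/L

5.278 mol/L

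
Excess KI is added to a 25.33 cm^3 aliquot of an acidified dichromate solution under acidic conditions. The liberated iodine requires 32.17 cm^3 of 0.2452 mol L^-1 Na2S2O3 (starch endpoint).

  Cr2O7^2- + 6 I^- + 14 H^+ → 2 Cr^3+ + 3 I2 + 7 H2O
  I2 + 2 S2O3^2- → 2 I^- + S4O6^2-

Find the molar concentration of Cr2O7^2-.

n(S2O3^2-) = 0.03217 × 0.2452 = 7.888 × 10^-3 mol
n(I2) = n(S2O3^2-)/2 = 3.944 × 10^-3 mol
From the 1:3 ratio, n(Cr2O7^2-) in the aliquot = 1/3 × 3.944 × 10^-3 = 1.315 × 10^-3 mol
[Cr2O7^2-] = 1.315 × 10^-3 / 0.02533 = 0.05190 mol/L

0.05190 mol/L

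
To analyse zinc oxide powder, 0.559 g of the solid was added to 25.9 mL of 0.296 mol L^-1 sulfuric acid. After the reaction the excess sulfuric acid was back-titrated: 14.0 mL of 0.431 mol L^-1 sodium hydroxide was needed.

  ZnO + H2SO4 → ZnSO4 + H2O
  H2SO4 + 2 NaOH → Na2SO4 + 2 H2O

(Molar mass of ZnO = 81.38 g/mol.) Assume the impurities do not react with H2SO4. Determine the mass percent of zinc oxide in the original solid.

67.7 %

n(H2SO4) added = 0.0259 × 0.296 = 7.67 × 10^-3 mol
n(NaOH) used in back-titration = 0.0140 × 0.431 = 6.03 × 10^-3 mol
From the 1:2 ratio, n(H2SO4) left over = 1/2 × 6.03 × 10^-3 = 3.02 × 10^-3 mol
n(H2SO4) consumed by analyte = 7.67 × 10^-3 − 3.02 × 10^-3 = 4.65 × 10^-3 mol
n(ZnO) = 4.65 × 10^-3 mol (1:1 ratio)
mass of ZnO = 4.65 × 10^-3 × 81.38 = 0.378 g
% ZnO = 0.378 / 0.559 × 100 = 67.7 %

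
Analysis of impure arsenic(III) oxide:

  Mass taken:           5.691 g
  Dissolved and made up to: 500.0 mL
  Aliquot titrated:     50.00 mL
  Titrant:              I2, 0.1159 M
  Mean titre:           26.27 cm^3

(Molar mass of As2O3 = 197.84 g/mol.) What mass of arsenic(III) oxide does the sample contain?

3.012 g

As2O3 + 2 I2 + 2 H2O → As2O5 + 4 HI
n(I2) per titration = 0.02627 × 0.1159 = 3.045 × 10^-3 mol
From the 1:2 ratio, n(As2O3) in each aliquot = 1/2 × 3.045 × 10^-3 = 1.522 × 10^-3 mol
n(As2O3) in the whole flask = 1.522 × 10^-3 × 500.0/50.00 = 0.01522 mol
mass of As2O3 = 0.01522 × 197.84 = 3.012 g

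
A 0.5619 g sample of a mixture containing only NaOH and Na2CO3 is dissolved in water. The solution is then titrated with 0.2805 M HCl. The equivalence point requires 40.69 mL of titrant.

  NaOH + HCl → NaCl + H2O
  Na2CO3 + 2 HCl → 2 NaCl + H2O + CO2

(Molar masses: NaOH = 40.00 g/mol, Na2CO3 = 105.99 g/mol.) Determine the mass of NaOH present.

0.1322 g

n(HCl) = 0.04069 × 0.2805 = 0.01141 mol
Let x = n(NaOH), y = n(Na2CO3).
Titrant: 1x + 2y = 0.01141;  mass: 40.00x + 105.99y = 0.5619
Solving, x = 3.306 × 10^-3 mol, y = 4.054 × 10^-3 mol
mass of NaOH = 3.306 × 10^-3 × 40.00 = 0.1322 g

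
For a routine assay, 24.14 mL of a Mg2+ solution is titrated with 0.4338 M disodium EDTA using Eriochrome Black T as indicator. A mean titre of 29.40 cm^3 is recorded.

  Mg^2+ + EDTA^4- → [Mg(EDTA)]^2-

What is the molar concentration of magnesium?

n(EDTA) = 0.02940 L × 0.4338 mol/L = 0.01275 mol
n(Mg2+) = 0.01275 mol (1:1 mole ratio)
[Mg2+] = 0.01275 mol / 0.02414 L = 0.5283 mol/L

0.5283 M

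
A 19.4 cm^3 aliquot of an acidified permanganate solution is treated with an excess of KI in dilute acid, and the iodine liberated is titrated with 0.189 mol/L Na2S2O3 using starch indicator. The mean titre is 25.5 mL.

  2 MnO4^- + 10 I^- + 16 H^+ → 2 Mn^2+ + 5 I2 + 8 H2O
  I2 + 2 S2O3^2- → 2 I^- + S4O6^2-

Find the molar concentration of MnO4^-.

0.0497 mol/L

n(S2O3^2-) = 0.0255 × 0.189 = 4.82 × 10^-3 mol
n(I2) = n(S2O3^2-)/2 = 2.41 × 10^-3 mol
From the 2:5 ratio, n(MnO4^-) in the aliquot = 2/5 × 2.41 × 10^-3 = 9.64 × 10^-4 mol
[MnO4^-] = 9.64 × 10^-4 / 0.0194 = 0.0497 mol/L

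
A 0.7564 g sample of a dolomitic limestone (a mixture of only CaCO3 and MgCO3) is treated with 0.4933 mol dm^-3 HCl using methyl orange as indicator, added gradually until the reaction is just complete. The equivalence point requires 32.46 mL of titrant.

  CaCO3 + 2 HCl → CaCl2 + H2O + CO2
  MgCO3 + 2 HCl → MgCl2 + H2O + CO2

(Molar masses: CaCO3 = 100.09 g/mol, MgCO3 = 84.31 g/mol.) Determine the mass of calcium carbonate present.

n(HCl) = 0.03246 × 0.4933 = 0.01601 mol
Let x = n(CaCO3), y = n(MgCO3).
Titrant: 2x + 2y = 0.01601;  mass: 100.09x + 84.31y = 0.7564
Solving, x = 5.158 × 10^-3 mol, y = 2.848 × 10^-3 mol
mass of CaCO3 = 5.158 × 10^-3 × 100.09 = 0.5163 g

0.5163 g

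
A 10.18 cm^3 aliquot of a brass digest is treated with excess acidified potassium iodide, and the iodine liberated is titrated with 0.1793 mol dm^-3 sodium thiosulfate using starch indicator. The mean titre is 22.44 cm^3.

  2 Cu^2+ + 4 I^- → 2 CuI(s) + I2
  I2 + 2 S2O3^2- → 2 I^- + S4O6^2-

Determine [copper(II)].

n(S2O3^2-) = 0.02244 × 0.1793 = 4.023 × 10^-3 mol
n(I2) = n(S2O3^2-)/2 = 2.012 × 10^-3 mol
From the 2:1 ratio, n(Cu2+) in the aliquot = 2/1 × 2.012 × 10^-3 = 4.023 × 10^-3 mol
[Cu2+] = 4.023 × 10^-3 / 0.01018 = 0.3952 mol/L

0.3952 mol/L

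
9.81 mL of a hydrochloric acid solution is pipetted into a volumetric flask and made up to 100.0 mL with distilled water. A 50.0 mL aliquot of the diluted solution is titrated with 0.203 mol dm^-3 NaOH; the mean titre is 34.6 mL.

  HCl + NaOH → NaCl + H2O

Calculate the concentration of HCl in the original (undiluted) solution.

n(NaOH) = 0.0346 × 0.203 = 7.02 × 10^-3 mol
n(HCl) in the aliquot = 7.02 × 10^-3 mol (1:1 ratio)
[HCl]_dilute = 7.02 × 10^-3 / 0.0500 = 0.140 mol/L
Dilution factor = 100.0 / 9.81 = 10.19
[HCl]_stock = 0.140 × 10.19 = 1.43 mol/L

1.43 mol/L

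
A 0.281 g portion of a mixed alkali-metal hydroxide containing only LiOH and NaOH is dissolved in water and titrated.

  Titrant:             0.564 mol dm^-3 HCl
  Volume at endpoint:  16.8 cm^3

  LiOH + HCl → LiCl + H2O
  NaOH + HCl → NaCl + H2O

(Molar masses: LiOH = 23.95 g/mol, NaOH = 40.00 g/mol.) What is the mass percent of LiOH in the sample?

52.0 %

n(HCl) = 0.0168 × 0.564 = 9.48 × 10^-3 mol
Let x = n(LiOH), y = n(NaOH).
Titrant: 1x + 1y = 9.48 × 10^-3;  mass: 23.95x + 40.00y = 0.281
Solving, x = 6.11 × 10^-3 mol, y = 3.37 × 10^-3 mol
mass of LiOH = 6.11 × 10^-3 × 23.95 = 0.146 g
% LiOH = 0.146 / 0.281 × 100 = 52.0 %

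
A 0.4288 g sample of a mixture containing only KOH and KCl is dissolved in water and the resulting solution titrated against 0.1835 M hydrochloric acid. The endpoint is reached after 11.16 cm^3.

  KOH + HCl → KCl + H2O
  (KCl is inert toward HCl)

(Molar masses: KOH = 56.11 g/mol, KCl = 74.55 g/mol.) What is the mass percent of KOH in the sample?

26.80 %

n(HCl) = 0.01116 × 0.1835 = 2.048 × 10^-3 mol
Let x = n(KOH), y = n(KCl).
Titrant: 1x = 2.048 × 10^-3;  mass: 56.11x + 74.55y = 0.4288
Solving, x = 2.048 × 10^-3 mol, y = 4.211 × 10^-3 mol
mass of KOH = 2.048 × 10^-3 × 56.11 = 0.1149 g
% KOH = 0.1149 / 0.4288 × 100 = 26.80 %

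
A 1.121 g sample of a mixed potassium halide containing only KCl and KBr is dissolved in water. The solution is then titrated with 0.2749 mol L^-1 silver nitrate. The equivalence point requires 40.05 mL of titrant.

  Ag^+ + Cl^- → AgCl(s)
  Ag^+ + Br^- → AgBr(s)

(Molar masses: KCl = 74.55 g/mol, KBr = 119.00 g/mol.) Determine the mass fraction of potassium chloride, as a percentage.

28.30 %

n(AgNO3) = 0.04005 × 0.2749 = 0.01101 mol
Let x = n(KCl), y = n(KBr).
Titrant: 1x + 1y = 0.01101;  mass: 74.55x + 119.00y = 1.121
Solving, x = 4.256 × 10^-3 mol, y = 6.754 × 10^-3 mol
mass of KCl = 4.256 × 10^-3 × 74.55 = 0.3173 g
% KCl = 0.3173 / 1.121 × 100 = 28.30 %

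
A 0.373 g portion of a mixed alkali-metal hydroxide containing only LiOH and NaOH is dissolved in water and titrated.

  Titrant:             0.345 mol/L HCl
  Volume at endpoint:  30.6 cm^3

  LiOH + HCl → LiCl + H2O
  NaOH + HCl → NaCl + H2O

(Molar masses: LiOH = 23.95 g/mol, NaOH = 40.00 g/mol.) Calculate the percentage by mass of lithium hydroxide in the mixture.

19.7 %

n(HCl) = 0.0306 × 0.345 = 0.0106 mol
Let x = n(LiOH), y = n(NaOH).
Titrant: 1x + 1y = 0.0106;  mass: 23.95x + 40.00y = 0.373
Solving, x = 3.07 × 10^-3 mol, y = 7.49 × 10^-3 mol
mass of LiOH = 3.07 × 10^-3 × 23.95 = 0.0735 g
% LiOH = 0.0735 / 0.373 × 100 = 19.7 %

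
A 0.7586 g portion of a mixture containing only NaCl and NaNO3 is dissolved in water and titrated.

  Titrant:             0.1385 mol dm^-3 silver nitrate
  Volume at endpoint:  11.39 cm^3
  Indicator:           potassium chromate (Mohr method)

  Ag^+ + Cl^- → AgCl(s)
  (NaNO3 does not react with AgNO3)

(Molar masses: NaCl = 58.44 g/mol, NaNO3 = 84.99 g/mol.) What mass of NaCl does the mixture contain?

n(AgNO3) = 0.01139 × 0.1385 = 1.578 × 10^-3 mol
Let x = n(NaCl), y = n(NaNO3).
Titrant: 1x = 1.578 × 10^-3;  mass: 58.44x + 84.99y = 0.7586
Solving, x = 1.578 × 10^-3 mol, y = 7.841 × 10^-3 mol
mass of NaCl = 1.578 × 10^-3 × 58.44 = 0.09219 g

0.09219 g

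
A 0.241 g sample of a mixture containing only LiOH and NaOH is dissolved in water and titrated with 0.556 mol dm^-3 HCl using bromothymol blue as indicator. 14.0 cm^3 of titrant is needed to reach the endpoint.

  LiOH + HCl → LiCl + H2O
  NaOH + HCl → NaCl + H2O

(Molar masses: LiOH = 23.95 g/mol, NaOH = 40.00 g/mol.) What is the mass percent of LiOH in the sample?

n(HCl) = 0.0140 × 0.556 = 7.78 × 10^-3 mol
Let x = n(LiOH), y = n(NaOH).
Titrant: 1x + 1y = 7.78 × 10^-3;  mass: 23.95x + 40.00y = 0.241
Solving, x = 4.38 × 10^-3 mol, y = 3.40 × 10^-3 mol
mass of LiOH = 4.38 × 10^-3 × 23.95 = 0.105 g
% LiOH = 0.105 / 0.241 × 100 = 43.6 %

43.6 %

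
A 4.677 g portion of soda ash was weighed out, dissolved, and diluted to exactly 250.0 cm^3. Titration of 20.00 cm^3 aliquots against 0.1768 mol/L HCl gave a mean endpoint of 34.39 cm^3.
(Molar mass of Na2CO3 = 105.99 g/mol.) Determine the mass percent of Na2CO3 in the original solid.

86.12 %

Na2CO3 + 2 HCl → 2 NaCl + H2O + CO2
n(HCl) per titration = 0.03439 × 0.1768 = 6.080 × 10^-3 mol
From the 1:2 ratio, n(Na2CO3) in each aliquot = 1/2 × 6.080 × 10^-3 = 3.040 × 10^-3 mol
n(Na2CO3) in the whole flask = 3.040 × 10^-3 × 250.0/20.00 = 0.03800 mol
mass of Na2CO3 = 0.03800 × 105.99 = 4.028 g
% Na2CO3 = 4.028 / 4.677 × 100 = 86.12 %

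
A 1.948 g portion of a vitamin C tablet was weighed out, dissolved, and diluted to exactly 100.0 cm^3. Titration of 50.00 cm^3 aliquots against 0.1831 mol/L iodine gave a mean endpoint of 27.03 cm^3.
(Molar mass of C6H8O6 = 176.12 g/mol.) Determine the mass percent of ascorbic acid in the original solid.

C6H8O6 + I2 → C6H6O6 + 2 HI
n(I2) per titration = 0.02703 × 0.1831 = 4.949 × 10^-3 mol
n(C6H8O6) in each aliquot = 4.949 × 10^-3 mol (1:1 ratio)
n(C6H8O6) in the whole flask = 4.949 × 10^-3 × 100.0/50.00 = 9.898 × 10^-3 mol
mass of C6H8O6 = 9.898 × 10^-3 × 176.12 = 1.743 g
% C6H8O6 = 1.743 / 1.948 × 100 = 89.49 %

89.49 %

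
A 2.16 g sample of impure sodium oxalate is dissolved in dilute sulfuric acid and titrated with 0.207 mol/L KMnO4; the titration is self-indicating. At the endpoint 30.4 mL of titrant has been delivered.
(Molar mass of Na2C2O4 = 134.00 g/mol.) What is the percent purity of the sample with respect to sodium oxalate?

97.6 %

2 MnO4^- + 5 C2O4^2- + 16 H^+ → 2 Mn^2+ + 10 CO2 + 8 H2O
n(KMnO4) = 0.0304 L × 0.207 mol/L = 6.29 × 10^-3 mol
From the 5:2 ratio, n(Na2C2O4) = 5/2 × 6.29 × 10^-3 = 0.0157 mol
mass of Na2C2O4 = 0.0157 × 134.00 g/mol = 2.11 g
% Na2C2O4 = 2.11 / 2.16 × 100 = 97.6 %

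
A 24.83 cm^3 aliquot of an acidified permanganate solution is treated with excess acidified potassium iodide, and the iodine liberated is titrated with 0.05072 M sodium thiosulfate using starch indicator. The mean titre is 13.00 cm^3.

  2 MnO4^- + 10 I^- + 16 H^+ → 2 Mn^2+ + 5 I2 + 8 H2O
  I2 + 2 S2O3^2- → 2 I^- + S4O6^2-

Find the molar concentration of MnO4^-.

n(S2O3^2-) = 0.01300 × 0.05072 = 6.594 × 10^-4 mol
n(I2) = n(S2O3^2-)/2 = 3.297 × 10^-4 mol
From the 2:5 ratio, n(MnO4^-) in the aliquot = 2/5 × 3.297 × 10^-4 = 1.319 × 10^-4 mol
[MnO4^-] = 1.319 × 10^-4 / 0.02483 = 0.005311 mol/L

0.005311 M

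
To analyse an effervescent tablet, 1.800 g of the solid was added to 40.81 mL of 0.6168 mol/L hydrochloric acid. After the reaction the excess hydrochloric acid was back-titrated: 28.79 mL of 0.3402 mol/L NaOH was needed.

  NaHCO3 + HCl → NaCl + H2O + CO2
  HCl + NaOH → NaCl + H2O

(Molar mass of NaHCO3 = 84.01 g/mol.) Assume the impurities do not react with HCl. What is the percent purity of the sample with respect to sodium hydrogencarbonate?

n(HCl) added = 0.04081 × 0.6168 = 0.02517 mol
n(NaOH) used in back-titration = 0.02879 × 0.3402 = 9.794 × 10^-3 mol
n(HCl) left over = 9.794 × 10^-3 mol (1:1 ratio)
n(HCl) consumed by analyte = 0.02517 − 9.794 × 10^-3 = 0.01538 mol
n(NaHCO3) = 0.01538 mol (1:1 ratio)
mass of NaHCO3 = 0.01538 × 84.01 = 1.292 g
% NaHCO3 = 1.292 / 1.800 × 100 = 71.77 %

71.77 %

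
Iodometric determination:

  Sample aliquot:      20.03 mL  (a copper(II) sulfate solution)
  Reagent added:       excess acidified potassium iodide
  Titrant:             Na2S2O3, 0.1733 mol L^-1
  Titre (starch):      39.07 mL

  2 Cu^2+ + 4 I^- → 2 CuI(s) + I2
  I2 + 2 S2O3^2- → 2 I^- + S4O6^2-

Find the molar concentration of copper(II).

0.3380 mol/L

n(S2O3^2-) = 0.03907 × 0.1733 = 6.771 × 10^-3 mol
n(I2) = n(S2O3^2-)/2 = 3.385 × 10^-3 mol
From the 2:1 ratio, n(Cu2+) in the aliquot = 2/1 × 3.385 × 10^-3 = 6.771 × 10^-3 mol
[Cu2+] = 6.771 × 10^-3 / 0.02003 = 0.3380 mol/L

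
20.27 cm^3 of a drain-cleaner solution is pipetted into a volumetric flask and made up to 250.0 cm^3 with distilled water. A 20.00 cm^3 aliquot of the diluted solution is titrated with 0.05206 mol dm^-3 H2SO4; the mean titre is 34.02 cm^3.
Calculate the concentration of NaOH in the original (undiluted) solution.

2 NaOH + H2SO4 → Na2SO4 + 2 H2O
n(H2SO4) = 0.03402 × 0.05206 = 1.771 × 10^-3 mol
From the 2:1 ratio, n(NaOH) in the aliquot = 2/1 × 1.771 × 10^-3 = 3.542 × 10^-3 mol
[NaOH]_dilute = 3.542 × 10^-3 / 0.02000 = 0.1771 mol/L
Dilution factor = 250.0 / 20.27 = 12.33
[NaOH]_stock = 0.1771 × 12.33 = 2.184 mol/L

2.184 mol/L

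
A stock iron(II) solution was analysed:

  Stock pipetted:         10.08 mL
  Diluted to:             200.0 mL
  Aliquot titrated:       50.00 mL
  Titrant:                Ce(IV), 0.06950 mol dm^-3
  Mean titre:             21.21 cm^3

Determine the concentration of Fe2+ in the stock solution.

0.5850 mol/L

Ce^4+ + Fe^2+ → Ce^3+ + Fe^3+
n(Ce4+) = 0.02121 × 0.06950 = 1.474 × 10^-3 mol
n(Fe2+) in the aliquot = 1.474 × 10^-3 mol (1:1 ratio)
[Fe2+]_dilute = 1.474 × 10^-3 / 0.05000 = 0.02948 mol/L
Dilution factor = 200.0 / 10.08 = 19.84
[Fe2+]_stock = 0.02948 × 19.84 = 0.5850 mol/L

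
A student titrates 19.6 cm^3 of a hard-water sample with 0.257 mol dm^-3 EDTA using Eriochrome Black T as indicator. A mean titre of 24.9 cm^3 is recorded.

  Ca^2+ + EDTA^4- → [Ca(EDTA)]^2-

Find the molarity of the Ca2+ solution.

n(EDTA) = 0.0249 L × 0.257 mol/L = 6.40 × 10^-3 mol
n(Ca2+) = 6.40 × 10^-3 mol (1:1 mole ratio)
[Ca2+] = 6.40 × 10^-3 mol / 0.0196 L = 0.326 mol/L

0.326 mol/L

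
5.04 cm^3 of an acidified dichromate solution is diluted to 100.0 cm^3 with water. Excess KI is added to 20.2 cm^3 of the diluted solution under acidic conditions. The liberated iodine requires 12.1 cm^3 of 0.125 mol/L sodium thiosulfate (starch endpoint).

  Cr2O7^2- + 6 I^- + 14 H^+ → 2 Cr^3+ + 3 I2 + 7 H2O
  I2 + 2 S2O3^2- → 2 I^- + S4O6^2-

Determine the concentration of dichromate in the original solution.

n(S2O3^2-) = 0.0121 × 0.125 = 1.51 × 10^-3 mol
n(I2) = n(S2O3^2-)/2 = 7.56 × 10^-4 mol
From the 1:3 ratio, n(Cr2O7^2-) in the aliquot = 1/3 × 7.56 × 10^-4 = 2.52 × 10^-4 mol
[Cr2O7^2-]_dilute = 2.52 × 10^-4 / 0.0202 = 0.0125 mol/L
[Cr2O7^2-]_original = 0.0125 × 100.0/5.04 = 0.248 mol/L

0.248 mol/L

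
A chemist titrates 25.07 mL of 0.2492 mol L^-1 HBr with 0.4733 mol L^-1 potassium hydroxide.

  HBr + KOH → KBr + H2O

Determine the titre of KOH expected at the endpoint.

13.20 mL

n(HBr) = 0.02507 L × 0.2492 mol/L = 6.247 × 10^-3 mol
n(KOH) = 6.247 × 10^-3 mol (1:1 stoichiometry)
V(KOH) = 6.247 × 10^-3 mol / 0.4733 mol/L = 0.01320 L = 13.20 mL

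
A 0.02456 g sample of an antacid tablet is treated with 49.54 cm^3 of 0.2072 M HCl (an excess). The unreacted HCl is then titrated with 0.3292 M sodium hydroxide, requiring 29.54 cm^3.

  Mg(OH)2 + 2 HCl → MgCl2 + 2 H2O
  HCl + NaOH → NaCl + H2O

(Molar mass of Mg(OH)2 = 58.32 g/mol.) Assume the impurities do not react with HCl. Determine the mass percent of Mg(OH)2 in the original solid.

64.13 %

n(HCl) added = 0.04954 × 0.2072 = 0.01026 mol
n(NaOH) used in back-titration = 0.02954 × 0.3292 = 9.725 × 10^-3 mol
n(HCl) left over = 9.725 × 10^-3 mol (1:1 ratio)
n(HCl) consumed by analyte = 0.01026 − 9.725 × 10^-3 = 5.401 × 10^-4 mol
From the 1:2 ratio, n(Mg(OH)2) = 1/2 × 5.401 × 10^-4 = 2.701 × 10^-4 mol
mass of Mg(OH)2 = 2.701 × 10^-4 × 58.32 = 0.01575 g
% Mg(OH)2 = 0.01575 / 0.02456 × 100 = 64.13 %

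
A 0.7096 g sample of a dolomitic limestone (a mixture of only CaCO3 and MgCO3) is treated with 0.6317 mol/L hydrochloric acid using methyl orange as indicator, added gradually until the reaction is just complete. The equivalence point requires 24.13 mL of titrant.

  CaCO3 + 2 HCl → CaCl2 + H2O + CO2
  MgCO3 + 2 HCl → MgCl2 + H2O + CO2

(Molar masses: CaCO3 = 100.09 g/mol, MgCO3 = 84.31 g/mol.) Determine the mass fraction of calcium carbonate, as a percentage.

n(HCl) = 0.02413 × 0.6317 = 0.01524 mol
Let x = n(CaCO3), y = n(MgCO3).
Titrant: 2x + 2y = 0.01524;  mass: 100.09x + 84.31y = 0.7096
Solving, x = 4.248 × 10^-3 mol, y = 3.373 × 10^-3 mol
mass of CaCO3 = 4.248 × 10^-3 × 100.09 = 0.4252 g
% CaCO3 = 0.4252 / 0.7096 × 100 = 59.92 %

59.92 %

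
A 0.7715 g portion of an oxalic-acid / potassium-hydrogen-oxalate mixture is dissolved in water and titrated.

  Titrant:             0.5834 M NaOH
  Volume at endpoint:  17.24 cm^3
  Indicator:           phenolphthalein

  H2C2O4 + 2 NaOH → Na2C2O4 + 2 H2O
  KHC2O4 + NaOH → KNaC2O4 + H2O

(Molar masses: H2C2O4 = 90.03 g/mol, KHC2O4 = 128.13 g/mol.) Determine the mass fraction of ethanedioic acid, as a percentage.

n(NaOH) = 0.01724 × 0.5834 = 0.01006 mol
Let x = n(H2C2O4), y = n(KHC2O4).
Titrant: 2x + 1y = 0.01006;  mass: 90.03x + 128.13y = 0.7715
Solving, x = 3.111 × 10^-3 mol, y = 3.835 × 10^-3 mol
mass of H2C2O4 = 3.111 × 10^-3 × 90.03 = 0.2801 g
% H2C2O4 = 0.2801 / 0.7715 × 100 = 36.31 %

36.31 %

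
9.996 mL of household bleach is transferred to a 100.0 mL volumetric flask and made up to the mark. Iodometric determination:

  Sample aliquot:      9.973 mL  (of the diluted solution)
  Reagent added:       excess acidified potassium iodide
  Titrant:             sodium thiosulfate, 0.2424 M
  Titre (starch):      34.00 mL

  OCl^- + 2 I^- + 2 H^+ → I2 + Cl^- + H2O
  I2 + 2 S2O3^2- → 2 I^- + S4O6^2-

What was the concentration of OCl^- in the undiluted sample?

n(S2O3^2-) = 0.03400 × 0.2424 = 8.242 × 10^-3 mol
n(I2) = n(S2O3^2-)/2 = 4.121 × 10^-3 mol
n(OCl^-) in the aliquot = 4.121 × 10^-3 mol (1:1 ratio)
[OCl^-]_dilute = 4.121 × 10^-3 / 0.009973 = 0.4132 mol/L
[OCl^-]_original = 0.4132 × 100.0/9.996 = 4.134 mol/L

4.134 M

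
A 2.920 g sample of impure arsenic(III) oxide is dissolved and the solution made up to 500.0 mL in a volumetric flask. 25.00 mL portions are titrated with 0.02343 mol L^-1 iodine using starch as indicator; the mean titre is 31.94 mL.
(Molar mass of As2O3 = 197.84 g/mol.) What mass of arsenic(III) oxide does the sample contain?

1.481 g

As2O3 + 2 I2 + 2 H2O → As2O5 + 4 HI
n(I2) per titration = 0.03194 × 0.02343 = 7.484 × 10^-4 mol
From the 1:2 ratio, n(As2O3) in each aliquot = 1/2 × 7.484 × 10^-4 = 3.742 × 10^-4 mol
n(As2O3) in the whole flask = 3.742 × 10^-4 × 500.0/25.00 = 7.484 × 10^-3 mol
mass of As2O3 = 7.484 × 10^-3 × 197.84 = 1.481 g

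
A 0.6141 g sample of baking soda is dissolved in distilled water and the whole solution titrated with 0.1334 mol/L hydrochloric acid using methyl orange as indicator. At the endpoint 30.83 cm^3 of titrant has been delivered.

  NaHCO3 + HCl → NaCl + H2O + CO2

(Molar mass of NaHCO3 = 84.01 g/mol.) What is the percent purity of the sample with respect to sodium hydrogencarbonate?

n(HCl) = 0.03083 L × 0.1334 mol/L = 4.113 × 10^-3 mol
n(NaHCO3) = 4.113 × 10^-3 mol (1:1 ratio)
mass of NaHCO3 = 4.113 × 10^-3 × 84.01 g/mol = 0.3455 g
% NaHCO3 = 0.3455 / 0.6141 × 100 = 56.26 %

56.26 %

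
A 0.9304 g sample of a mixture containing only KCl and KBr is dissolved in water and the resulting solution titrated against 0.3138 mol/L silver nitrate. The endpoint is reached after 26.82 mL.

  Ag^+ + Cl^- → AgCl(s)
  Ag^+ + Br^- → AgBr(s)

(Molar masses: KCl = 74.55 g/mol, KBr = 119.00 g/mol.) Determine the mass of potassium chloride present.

0.1193 g

n(AgNO3) = 0.02682 × 0.3138 = 8.416 × 10^-3 mol
Let x = n(KCl), y = n(KBr).
Titrant: 1x + 1y = 8.416 × 10^-3;  mass: 74.55x + 119.00y = 0.9304
Solving, x = 1.600 × 10^-3 mol, y = 6.816 × 10^-3 mol
mass of KCl = 1.600 × 10^-3 × 74.55 = 0.1193 g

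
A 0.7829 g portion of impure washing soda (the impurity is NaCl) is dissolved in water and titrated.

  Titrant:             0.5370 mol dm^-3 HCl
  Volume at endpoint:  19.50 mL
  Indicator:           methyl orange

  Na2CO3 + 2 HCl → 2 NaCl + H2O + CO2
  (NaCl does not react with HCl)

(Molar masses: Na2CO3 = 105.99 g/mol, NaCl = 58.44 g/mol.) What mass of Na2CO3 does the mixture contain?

n(HCl) = 0.01950 × 0.5370 = 0.01047 mol
Let x = n(Na2CO3), y = n(NaCl).
Titrant: 2x = 0.01047;  mass: 105.99x + 58.44y = 0.7829
Solving, x = 5.236 × 10^-3 mol, y = 3.901 × 10^-3 mol
mass of Na2CO3 = 5.236 × 10^-3 × 105.99 = 0.5549 g

0.5549 g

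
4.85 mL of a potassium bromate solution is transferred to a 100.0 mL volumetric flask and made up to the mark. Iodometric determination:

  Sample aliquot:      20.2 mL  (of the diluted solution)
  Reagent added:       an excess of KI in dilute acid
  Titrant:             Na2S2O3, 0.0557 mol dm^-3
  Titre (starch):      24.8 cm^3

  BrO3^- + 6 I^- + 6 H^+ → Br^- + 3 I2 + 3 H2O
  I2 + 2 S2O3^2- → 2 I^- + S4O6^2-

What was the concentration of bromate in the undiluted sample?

0.235 mol/L

n(S2O3^2-) = 0.0248 × 0.0557 = 1.38 × 10^-3 mol
n(I2) = n(S2O3^2-)/2 = 6.91 × 10^-4 mol
From the 1:3 ratio, n(BrO3^-) in the aliquot = 1/3 × 6.91 × 10^-4 = 2.30 × 10^-4 mol
[BrO3^-]_dilute = 2.30 × 10^-4 / 0.0202 = 0.0114 mol/L
[BrO3^-]_original = 0.0114 × 100.0/4.85 = 0.235 mol/L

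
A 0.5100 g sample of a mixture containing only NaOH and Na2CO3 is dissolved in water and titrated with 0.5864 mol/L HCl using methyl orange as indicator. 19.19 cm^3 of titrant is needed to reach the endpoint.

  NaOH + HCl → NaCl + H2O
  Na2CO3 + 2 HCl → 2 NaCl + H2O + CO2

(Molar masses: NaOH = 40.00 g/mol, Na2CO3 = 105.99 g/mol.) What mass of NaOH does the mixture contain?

n(HCl) = 0.01919 × 0.5864 = 0.01125 mol
Let x = n(NaOH), y = n(Na2CO3).
Titrant: 1x + 2y = 0.01125;  mass: 40.00x + 105.99y = 0.5100
Solving, x = 6.645 × 10^-3 mol, y = 2.304 × 10^-3 mol
mass of NaOH = 6.645 × 10^-3 × 40.00 = 0.2658 g

0.2658 g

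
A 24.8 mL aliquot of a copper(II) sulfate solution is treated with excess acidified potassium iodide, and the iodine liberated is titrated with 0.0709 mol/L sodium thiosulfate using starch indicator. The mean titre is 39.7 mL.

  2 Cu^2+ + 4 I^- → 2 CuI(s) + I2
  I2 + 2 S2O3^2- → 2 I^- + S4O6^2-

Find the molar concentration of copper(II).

n(S2O3^2-) = 0.0397 × 0.0709 = 2.81 × 10^-3 mol
n(I2) = n(S2O3^2-)/2 = 1.41 × 10^-3 mol
From the 2:1 ratio, n(Cu2+) in the aliquot = 2/1 × 1.41 × 10^-3 = 2.81 × 10^-3 mol
[Cu2+] = 2.81 × 10^-3 / 0.0248 = 0.113 mol/L

0.113 mol/L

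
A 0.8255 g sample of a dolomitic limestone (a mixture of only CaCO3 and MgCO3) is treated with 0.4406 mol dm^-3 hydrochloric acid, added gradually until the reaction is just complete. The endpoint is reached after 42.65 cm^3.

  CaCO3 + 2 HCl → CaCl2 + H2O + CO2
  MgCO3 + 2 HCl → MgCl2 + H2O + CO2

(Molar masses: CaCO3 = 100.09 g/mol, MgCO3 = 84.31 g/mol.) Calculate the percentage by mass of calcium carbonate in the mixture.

n(HCl) = 0.04265 × 0.4406 = 0.01879 mol
Let x = n(CaCO3), y = n(MgCO3).
Titrant: 2x + 2y = 0.01879;  mass: 100.09x + 84.31y = 0.8255
Solving, x = 2.113 × 10^-3 mol, y = 7.283 × 10^-3 mol
mass of CaCO3 = 2.113 × 10^-3 × 100.09 = 0.2115 g
% CaCO3 = 0.2115 / 0.8255 × 100 = 25.62 %

25.62 %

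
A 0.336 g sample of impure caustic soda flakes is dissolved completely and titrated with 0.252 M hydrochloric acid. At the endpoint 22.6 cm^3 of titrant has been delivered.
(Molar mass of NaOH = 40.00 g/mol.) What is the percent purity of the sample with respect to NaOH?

67.8 %

NaOH + HCl → NaCl + H2O
n(HCl) = 0.0226 L × 0.252 mol/L = 5.70 × 10^-3 mol
n(NaOH) = 5.70 × 10^-3 mol (1:1 ratio)
mass of NaOH = 5.70 × 10^-3 × 40.00 g/mol = 0.228 g
% NaOH = 0.228 / 0.336 × 100 = 67.8 %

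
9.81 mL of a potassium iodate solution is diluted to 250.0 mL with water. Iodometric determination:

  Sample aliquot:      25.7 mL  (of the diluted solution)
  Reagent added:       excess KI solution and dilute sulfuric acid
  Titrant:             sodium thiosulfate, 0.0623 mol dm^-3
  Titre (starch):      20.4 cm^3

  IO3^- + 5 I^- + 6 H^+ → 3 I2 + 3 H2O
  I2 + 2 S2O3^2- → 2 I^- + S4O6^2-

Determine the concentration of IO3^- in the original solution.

0.210 mol/L

n(S2O3^2-) = 0.0204 × 0.0623 = 1.27 × 10^-3 mol
n(I2) = n(S2O3^2-)/2 = 6.35 × 10^-4 mol
From the 1:3 ratio, n(IO3^-) in the aliquot = 1/3 × 6.35 × 10^-4 = 2.12 × 10^-4 mol
[IO3^-]_dilute = 2.12 × 10^-4 / 0.0257 = 0.00824 mol/L
[IO3^-]_original = 0.00824 × 250.0/9.81 = 0.210 mol/L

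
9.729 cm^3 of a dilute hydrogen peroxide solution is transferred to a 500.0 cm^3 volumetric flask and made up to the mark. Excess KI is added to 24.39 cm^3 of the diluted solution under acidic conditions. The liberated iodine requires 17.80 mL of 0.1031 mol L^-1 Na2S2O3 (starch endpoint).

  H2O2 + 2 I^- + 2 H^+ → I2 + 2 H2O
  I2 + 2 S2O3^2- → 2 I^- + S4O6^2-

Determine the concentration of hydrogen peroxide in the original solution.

1.933 mol/L

n(S2O3^2-) = 0.01780 × 0.1031 = 1.835 × 10^-3 mol
n(I2) = n(S2O3^2-)/2 = 9.176 × 10^-4 mol
n(H2O2) in the aliquot = 9.176 × 10^-4 mol (1:1 ratio)
[H2O2]_dilute = 9.176 × 10^-4 / 0.02439 = 0.03762 mol/L
[H2O2]_original = 0.03762 × 500.0/9.729 = 1.933 mol/L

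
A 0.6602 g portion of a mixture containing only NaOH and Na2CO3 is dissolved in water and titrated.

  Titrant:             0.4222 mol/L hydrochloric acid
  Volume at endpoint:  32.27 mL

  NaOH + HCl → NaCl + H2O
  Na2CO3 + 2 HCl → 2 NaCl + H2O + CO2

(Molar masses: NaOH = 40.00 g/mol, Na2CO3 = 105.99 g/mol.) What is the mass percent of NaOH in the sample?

28.83 %

n(HCl) = 0.03227 × 0.4222 = 0.01362 mol
Let x = n(NaOH), y = n(Na2CO3).
Titrant: 1x + 2y = 0.01362;  mass: 40.00x + 105.99y = 0.6602
Solving, x = 4.758 × 10^-3 mol, y = 4.433 × 10^-3 mol
mass of NaOH = 4.758 × 10^-3 × 40.00 = 0.1903 g
% NaOH = 0.1903 / 0.6602 × 100 = 28.83 %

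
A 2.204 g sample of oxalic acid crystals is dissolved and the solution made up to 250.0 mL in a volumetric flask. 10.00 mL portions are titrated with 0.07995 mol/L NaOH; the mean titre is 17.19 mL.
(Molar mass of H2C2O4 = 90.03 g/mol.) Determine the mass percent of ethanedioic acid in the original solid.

H2C2O4 + 2 NaOH → Na2C2O4 + 2 H2O
n(NaOH) per titration = 0.01719 × 0.07995 = 1.374 × 10^-3 mol
From the 1:2 ratio, n(H2C2O4) in each aliquot = 1/2 × 1.374 × 10^-3 = 6.872 × 10^-4 mol
n(H2C2O4) in the whole flask = 6.872 × 10^-4 × 250.0/10.00 = 0.01718 mol
mass of H2C2O4 = 0.01718 × 90.03 = 1.547 g
% H2C2O4 = 1.547 / 2.204 × 100 = 70.17 %

70.17 %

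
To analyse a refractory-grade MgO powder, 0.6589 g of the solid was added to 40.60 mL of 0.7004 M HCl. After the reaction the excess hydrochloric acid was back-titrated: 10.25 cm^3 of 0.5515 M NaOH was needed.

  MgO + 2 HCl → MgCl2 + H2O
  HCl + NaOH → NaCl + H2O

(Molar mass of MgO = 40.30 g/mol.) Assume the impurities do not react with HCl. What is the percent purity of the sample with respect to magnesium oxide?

69.67 %

n(HCl) added = 0.04060 × 0.7004 = 0.02844 mol
n(NaOH) used in back-titration = 0.01025 × 0.5515 = 5.653 × 10^-3 mol
n(HCl) left over = 5.653 × 10^-3 mol (1:1 ratio)
n(HCl) consumed by analyte = 0.02844 − 5.653 × 10^-3 = 0.02278 mol
From the 1:2 ratio, n(MgO) = 1/2 × 0.02278 = 0.01139 mol
mass of MgO = 0.01139 × 40.30 = 0.4591 g
% MgO = 0.4591 / 0.6589 × 100 = 69.67 %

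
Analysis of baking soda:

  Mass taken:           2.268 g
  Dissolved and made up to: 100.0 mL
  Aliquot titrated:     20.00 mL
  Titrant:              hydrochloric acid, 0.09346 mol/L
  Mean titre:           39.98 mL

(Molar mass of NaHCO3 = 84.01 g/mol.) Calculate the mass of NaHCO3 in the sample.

NaHCO3 + HCl → NaCl + H2O + CO2
n(HCl) per titration = 0.03998 × 0.09346 = 3.737 × 10^-3 mol
n(NaHCO3) in each aliquot = 3.737 × 10^-3 mol (1:1 ratio)
n(NaHCO3) in the whole flask = 3.737 × 10^-3 × 100.0/20.00 = 0.01868 mol
mass of NaHCO3 = 0.01868 × 84.01 = 1.570 g

1.570 g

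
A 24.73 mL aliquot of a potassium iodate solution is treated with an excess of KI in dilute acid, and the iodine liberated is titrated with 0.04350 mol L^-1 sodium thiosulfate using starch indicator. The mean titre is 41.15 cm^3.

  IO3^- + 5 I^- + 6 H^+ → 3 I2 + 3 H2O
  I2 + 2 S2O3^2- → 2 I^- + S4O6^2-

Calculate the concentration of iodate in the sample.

0.01206 mol/L

n(S2O3^2-) = 0.04115 × 0.04350 = 1.790 × 10^-3 mol
n(I2) = n(S2O3^2-)/2 = 8.950 × 10^-4 mol
From the 1:3 ratio, n(IO3^-) in the aliquot = 1/3 × 8.950 × 10^-4 = 2.983 × 10^-4 mol
[IO3^-] = 2.983 × 10^-4 / 0.02473 = 0.01206 mol/L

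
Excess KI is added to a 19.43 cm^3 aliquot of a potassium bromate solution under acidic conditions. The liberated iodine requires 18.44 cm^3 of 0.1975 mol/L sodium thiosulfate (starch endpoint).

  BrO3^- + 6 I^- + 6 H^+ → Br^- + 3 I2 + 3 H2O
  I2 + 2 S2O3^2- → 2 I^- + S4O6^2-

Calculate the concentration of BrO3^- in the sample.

0.03124 mol/L

n(S2O3^2-) = 0.01844 × 0.1975 = 3.642 × 10^-3 mol
n(I2) = n(S2O3^2-)/2 = 1.821 × 10^-3 mol
From the 1:3 ratio, n(BrO3^-) in the aliquot = 1/3 × 1.821 × 10^-3 = 6.070 × 10^-4 mol
[BrO3^-] = 6.070 × 10^-4 / 0.01943 = 0.03124 mol/L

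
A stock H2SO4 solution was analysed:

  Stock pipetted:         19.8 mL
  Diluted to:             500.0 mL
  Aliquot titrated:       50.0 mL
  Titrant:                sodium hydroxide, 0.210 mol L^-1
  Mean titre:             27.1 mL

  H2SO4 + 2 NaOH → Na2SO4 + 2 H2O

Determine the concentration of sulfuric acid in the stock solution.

n(NaOH) = 0.0271 × 0.210 = 5.69 × 10^-3 mol
From the 1:2 ratio, n(H2SO4) in the aliquot = 1/2 × 5.69 × 10^-3 = 2.85 × 10^-3 mol
[H2SO4]_dilute = 2.85 × 10^-3 / 0.0500 = 0.0569 mol/L
Dilution factor = 500.0 / 19.8 = 25.25
[H2SO4]_stock = 0.0569 × 25.25 = 1.44 mol/L

1.44 mol/L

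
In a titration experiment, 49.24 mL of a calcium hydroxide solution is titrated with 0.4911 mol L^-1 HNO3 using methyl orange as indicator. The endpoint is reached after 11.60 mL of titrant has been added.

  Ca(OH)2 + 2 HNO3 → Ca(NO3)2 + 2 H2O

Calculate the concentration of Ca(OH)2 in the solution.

n(HNO3) = 0.01160 L × 0.4911 mol/L = 5.697 × 10^-3 mol
From the 1:2 mole ratio, n(Ca(OH)2) = 1/2 × 5.697 × 10^-3 = 2.848 × 10^-3 mol
[Ca(OH)2] = 2.848 × 10^-3 mol / 0.04924 L = 0.05785 mol/L

0.05785 mol/L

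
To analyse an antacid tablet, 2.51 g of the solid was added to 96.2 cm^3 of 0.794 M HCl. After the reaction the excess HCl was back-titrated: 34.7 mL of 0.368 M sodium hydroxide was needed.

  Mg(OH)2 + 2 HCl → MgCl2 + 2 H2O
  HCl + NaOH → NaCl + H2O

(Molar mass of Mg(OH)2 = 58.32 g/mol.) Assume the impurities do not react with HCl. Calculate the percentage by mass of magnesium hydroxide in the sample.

n(HCl) added = 0.0962 × 0.794 = 0.0764 mol
n(NaOH) used in back-titration = 0.0347 × 0.368 = 0.0128 mol
n(HCl) left over = 0.0128 mol (1:1 ratio)
n(HCl) consumed by analyte = 0.0764 − 0.0128 = 0.0636 mol
From the 1:2 ratio, n(Mg(OH)2) = 1/2 × 0.0636 = 0.0318 mol
mass of Mg(OH)2 = 0.0318 × 58.32 = 1.85 g
% Mg(OH)2 = 1.85 / 2.51 × 100 = 73.9 %

73.9 %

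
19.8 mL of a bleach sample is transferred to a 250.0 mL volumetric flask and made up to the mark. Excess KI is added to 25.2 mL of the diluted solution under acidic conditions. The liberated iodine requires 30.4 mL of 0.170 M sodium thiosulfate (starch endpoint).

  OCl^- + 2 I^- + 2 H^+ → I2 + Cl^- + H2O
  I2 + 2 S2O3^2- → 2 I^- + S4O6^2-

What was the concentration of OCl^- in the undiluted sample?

1.29 M

n(S2O3^2-) = 0.0304 × 0.170 = 5.17 × 10^-3 mol
n(I2) = n(S2O3^2-)/2 = 2.58 × 10^-3 mol
n(OCl^-) in the aliquot = 2.58 × 10^-3 mol (1:1 ratio)
[OCl^-]_dilute = 2.58 × 10^-3 / 0.0252 = 0.103 mol/L
[OCl^-]_original = 0.103 × 250.0/19.8 = 1.29 mol/L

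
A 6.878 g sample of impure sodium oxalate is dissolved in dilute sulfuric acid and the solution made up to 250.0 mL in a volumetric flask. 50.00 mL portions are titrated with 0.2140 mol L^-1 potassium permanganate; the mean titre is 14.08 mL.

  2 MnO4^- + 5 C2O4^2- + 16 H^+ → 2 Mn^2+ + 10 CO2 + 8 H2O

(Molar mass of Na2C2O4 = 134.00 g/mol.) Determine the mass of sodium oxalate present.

5.047 g

n(KMnO4) per titration = 0.01408 × 0.2140 = 3.013 × 10^-3 mol
From the 5:2 ratio, n(Na2C2O4) in each aliquot = 5/2 × 3.013 × 10^-3 = 7.533 × 10^-3 mol
n(Na2C2O4) in the whole flask = 7.533 × 10^-3 × 250.0/50.00 = 0.03766 mol
mass of Na2C2O4 = 0.03766 × 134.00 = 5.047 g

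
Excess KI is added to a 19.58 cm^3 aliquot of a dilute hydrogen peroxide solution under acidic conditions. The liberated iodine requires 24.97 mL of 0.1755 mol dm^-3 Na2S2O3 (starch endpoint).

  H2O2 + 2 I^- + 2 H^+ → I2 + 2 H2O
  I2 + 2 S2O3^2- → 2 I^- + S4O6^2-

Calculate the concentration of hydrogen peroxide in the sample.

0.1119 mol/L

n(S2O3^2-) = 0.02497 × 0.1755 = 4.382 × 10^-3 mol
n(I2) = n(S2O3^2-)/2 = 2.191 × 10^-3 mol
n(H2O2) in the aliquot = 2.191 × 10^-3 mol (1:1 ratio)
[H2O2] = 2.191 × 10^-3 / 0.01958 = 0.1119 mol/L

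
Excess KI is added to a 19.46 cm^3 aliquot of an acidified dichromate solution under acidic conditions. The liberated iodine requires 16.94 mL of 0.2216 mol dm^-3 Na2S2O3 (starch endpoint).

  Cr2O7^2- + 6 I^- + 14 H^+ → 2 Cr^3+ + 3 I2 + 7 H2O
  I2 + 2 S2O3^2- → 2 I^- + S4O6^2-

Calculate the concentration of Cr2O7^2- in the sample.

n(S2O3^2-) = 0.01694 × 0.2216 = 3.754 × 10^-3 mol
n(I2) = n(S2O3^2-)/2 = 1.877 × 10^-3 mol
From the 1:3 ratio, n(Cr2O7^2-) in the aliquot = 1/3 × 1.877 × 10^-3 = 6.257 × 10^-4 mol
[Cr2O7^2-] = 6.257 × 10^-4 / 0.01946 = 0.03215 mol/L

0.03215 mol/L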